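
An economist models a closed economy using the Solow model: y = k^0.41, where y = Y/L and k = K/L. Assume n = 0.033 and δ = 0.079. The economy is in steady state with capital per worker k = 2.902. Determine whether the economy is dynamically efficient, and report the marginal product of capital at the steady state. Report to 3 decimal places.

n + δ = 0.033 + 0.079 = 0.112.
MPK = 0.41·k^(0.41−1) = 0.41·2.902^(-0.59) ≈ 0.2187.
MPK > 0.112, so the economy is dynamically efficient (under-saving).

dynamically efficient; MPK ≈ 0.219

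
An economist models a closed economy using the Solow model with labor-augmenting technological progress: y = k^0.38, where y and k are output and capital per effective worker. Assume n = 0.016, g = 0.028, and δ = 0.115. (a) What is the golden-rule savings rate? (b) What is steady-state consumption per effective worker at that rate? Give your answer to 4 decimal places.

(a) s_gold = 0.3800; (b) c_gold ≈ 1.0576

n + g + δ = 0.016 + 0.028 + 0.115 = 0.159.
For Cobb-Douglas, s_gold equals capital's share: s_gold = 0.38.
Setting f'(k) = n+g+δ gives 0.38·k^(0.38−1) = 0.159, hence k_gold = (0.38/0.159)^(1/0.62) ≈ 4.0766.
y_gold = 4.0766^0.38 ≈ 1.7057; c_gold = (1−0.38)·y_gold ≈ 1.0576.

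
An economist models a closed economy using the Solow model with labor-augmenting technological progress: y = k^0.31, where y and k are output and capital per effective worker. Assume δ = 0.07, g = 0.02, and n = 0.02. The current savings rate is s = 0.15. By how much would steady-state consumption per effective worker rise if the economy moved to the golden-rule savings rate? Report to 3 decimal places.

Δc ≈ 0.122

Break-even investment rate: n + g + δ = 0.02 + 0.02 + 0.07 = 0.11.
Current steady state (s = 0.15): k* = (0.15/0.11)^(1/0.69) ≈ 1.5675, y* = 1.5675^0.31 ≈ 1.1495, c* = (1−0.15)·1.1495 ≈ 0.9771.
Golden rule sets MPK = n+g+δ: 0.31·k^(0.31−1) = 0.11, so k_gold = (0.31/0.11)^(1/0.69) ≈ 4.4888.
y_gold = 4.4888^0.31 ≈ 1.5928, c_gold = y_gold − 0.11·k_gold ≈ 1.0990.
Gain: Δc = 1.0990 − 0.9771 ≈ 0.1219.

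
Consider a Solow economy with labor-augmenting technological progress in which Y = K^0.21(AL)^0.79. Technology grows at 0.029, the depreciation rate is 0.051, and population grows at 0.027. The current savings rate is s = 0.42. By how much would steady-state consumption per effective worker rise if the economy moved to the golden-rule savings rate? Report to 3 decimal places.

Δc ≈ 0.111

Break-even investment rate: n + g + δ = 0.027 + 0.029 + 0.051 = 0.107.
Current steady state (s = 0.42): k* = (0.42/0.107)^(1/0.79) ≈ 5.6458, y* = 5.6458^0.21 ≈ 1.4383, c* = (1−0.42)·1.4383 ≈ 0.8342.
Setting f'(k) = n+g+δ gives 0.21·k^(0.21−1) = 0.107, hence k_gold = (0.21/0.107)^(1/0.79) ≈ 2.3479.
y_gold = 2.3479^0.21 ≈ 1.1963, c_gold = y_gold − 0.107·k_gold ≈ 0.9451.
Gain: Δc = 0.9451 − 0.8342 ≈ 0.1108.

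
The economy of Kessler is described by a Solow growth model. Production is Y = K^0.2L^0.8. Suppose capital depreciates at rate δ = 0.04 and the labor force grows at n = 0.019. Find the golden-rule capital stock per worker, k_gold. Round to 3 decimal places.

n + δ = 0.019 + 0.04 = 0.059.
Setting f'(k) = n+δ gives 0.2·k^(0.2−1) = 0.059, hence k_gold = (0.2/0.059)^(1/0.8) ≈ 4.5996.

k_gold ≈ 4.600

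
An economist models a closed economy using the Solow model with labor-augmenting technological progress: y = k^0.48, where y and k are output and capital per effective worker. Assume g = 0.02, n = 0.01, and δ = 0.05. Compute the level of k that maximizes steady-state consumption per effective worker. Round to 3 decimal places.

The effective depreciation rate is n + g + δ = 0.01 + 0.02 + 0.05 = 0.08.
Setting f'(k) = n+g+δ gives 0.48·k^(0.48−1) = 0.08, hence k_gold = (0.48/0.08)^(1/0.52) ≈ 31.3650.

k_gold ≈ 31.365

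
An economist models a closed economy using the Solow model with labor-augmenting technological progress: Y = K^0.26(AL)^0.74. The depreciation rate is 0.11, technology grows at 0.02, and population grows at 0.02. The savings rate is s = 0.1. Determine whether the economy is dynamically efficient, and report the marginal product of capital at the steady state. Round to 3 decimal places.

dynamically efficient; MPK ≈ 0.390

n + g + δ = 0.02 + 0.02 + 0.11 = 0.15.
Steady-state k*: s·k^0.26 = 0.15·k gives k* = (0.1/0.15)^(1/0.74) ≈ 0.5781.
MPK = 0.26·0.5781^(-0.74) ≈ 0.3900.
MPK > n+g+δ = 0.15, so the economy is dynamically efficient (under-saving).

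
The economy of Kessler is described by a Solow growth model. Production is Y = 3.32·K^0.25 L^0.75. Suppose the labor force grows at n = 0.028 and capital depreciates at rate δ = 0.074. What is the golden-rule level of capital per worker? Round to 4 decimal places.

The effective depreciation rate is n + δ = 0.028 + 0.074 = 0.102.
At the golden rule the marginal product of capital equals n+δ: 0.25·3.32·k^(0.25−1) = 0.102. Solving, k_gold = (0.25·3.32/0.102)^(1/0.75) ≈ 16.3671.

k_gold ≈ 16.3671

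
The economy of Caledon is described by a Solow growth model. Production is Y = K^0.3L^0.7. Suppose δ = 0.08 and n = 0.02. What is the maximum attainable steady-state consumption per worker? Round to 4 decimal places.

The effective depreciation rate is n + δ = 0.02 + 0.08 = 0.1.
At the golden rule the marginal product of capital equals n+δ: 0.3·k^(0.3−1) = 0.1. Solving, k_gold = (0.3/0.1)^(1/0.7) ≈ 4.8040.
y_gold = 4.8040^0.3 ≈ 1.6013.
c_gold = y_gold − (n+δ)·k_gold = 1.6013 − 0.1·4.8040 ≈ 1.1209.

c_gold ≈ 1.1209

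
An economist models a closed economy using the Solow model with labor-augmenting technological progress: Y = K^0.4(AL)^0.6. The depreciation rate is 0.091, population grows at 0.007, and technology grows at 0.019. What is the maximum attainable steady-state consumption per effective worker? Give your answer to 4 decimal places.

c_gold ≈ 1.3617

Break-even investment rate: n + g + δ = 0.007 + 0.019 + 0.091 = 0.117.
At the golden rule the marginal product of capital equals n+g+δ: 0.4·k^(0.4−1) = 0.117. Solving, k_gold = (0.4/0.117)^(1/0.6) ≈ 7.7587.
y_gold = 7.7587^0.4 ≈ 2.2694.
c_gold = y_gold − (n+g+δ)·k_gold = 2.2694 − 0.117·7.7587 ≈ 1.3617.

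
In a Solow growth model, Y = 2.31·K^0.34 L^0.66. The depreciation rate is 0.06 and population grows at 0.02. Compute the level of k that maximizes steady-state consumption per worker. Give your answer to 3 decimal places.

Break-even investment rate: n + δ = 0.02 + 0.06 = 0.08.
At the golden rule the marginal product of capital equals n+δ: 0.34·2.31·k^(0.34−1) = 0.08. Solving, k_gold = (0.34·2.31/0.08)^(1/0.66) ≈ 31.8443.

k_gold ≈ 31.844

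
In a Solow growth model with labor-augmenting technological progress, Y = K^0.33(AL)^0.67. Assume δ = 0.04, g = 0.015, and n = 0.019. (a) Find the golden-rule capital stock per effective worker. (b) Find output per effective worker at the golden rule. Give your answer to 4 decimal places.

(a) k_gold ≈ 9.3127; (b) y_gold ≈ 2.0883

Capital per effective worker breaks even when investment replaces (n + g + δ)·k; here n + g + δ = 0.074.
Maximizing c = f(k) − (n+g+δ)·k gives f'(k) = n+g+δ, i.e. 0.33·k^(0.33−1) = 0.074, so k_gold = (0.33/0.074)^(1/0.67) ≈ 9.3127.
y_gold = 9.3127^0.33 ≈ 2.0883.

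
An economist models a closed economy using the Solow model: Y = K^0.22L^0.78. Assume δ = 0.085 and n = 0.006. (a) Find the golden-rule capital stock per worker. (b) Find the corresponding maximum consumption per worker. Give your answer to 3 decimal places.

(a) k_gold ≈ 3.101; (b) c_gold ≈ 1.001

Capital per worker breaks even when investment replaces (n + δ)·k; here n + δ = 0.091.
Maximizing c = f(k) − (n+δ)·k gives f'(k) = n+δ, i.e. 0.22·k^(0.22−1) = 0.091, so k_gold = (0.22/0.091)^(1/0.78) ≈ 3.1011.
y_gold = 3.1011^0.22 ≈ 1.2827; c_gold = y_gold − 0.091·k_gold ≈ 1.0005.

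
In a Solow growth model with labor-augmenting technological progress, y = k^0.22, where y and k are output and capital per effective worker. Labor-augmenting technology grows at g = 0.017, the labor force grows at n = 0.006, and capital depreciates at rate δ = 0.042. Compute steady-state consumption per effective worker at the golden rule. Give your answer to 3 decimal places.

c_gold ≈ 1.100

n + g + δ = 0.006 + 0.017 + 0.042 = 0.065.
Golden rule sets MPK = n+g+δ: 0.22·k^(0.22−1) = 0.065, so k_gold = (0.22/0.065)^(1/0.78) ≈ 4.7737.
y_gold = 4.7737^0.22 ≈ 1.4104.
c_gold = y_gold − (n+g+δ)·k_gold = 1.4104 − 0.065·4.7737 ≈ 1.1001.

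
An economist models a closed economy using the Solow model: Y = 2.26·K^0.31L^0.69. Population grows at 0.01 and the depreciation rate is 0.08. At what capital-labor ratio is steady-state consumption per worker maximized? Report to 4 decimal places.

k_gold ≈ 19.5720

The effective depreciation rate is n + δ = 0.01 + 0.08 = 0.09.
At the golden rule the marginal product of capital equals n+δ: 0.31·2.26·k^(0.31−1) = 0.09. Solving, k_gold = (0.31·2.26/0.09)^(1/0.69) ≈ 19.5720.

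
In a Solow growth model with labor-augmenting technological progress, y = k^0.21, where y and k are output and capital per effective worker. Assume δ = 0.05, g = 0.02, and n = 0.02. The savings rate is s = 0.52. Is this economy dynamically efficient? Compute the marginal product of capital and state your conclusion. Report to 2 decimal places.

The effective depreciation rate is n + g + δ = 0.02 + 0.02 + 0.05 = 0.09.
Steady-state k*: s·k^0.21 = 0.09·k gives k* = (0.52/0.09)^(1/0.79) ≈ 9.2099.
MPK = 0.21·9.2099^(-0.79) ≈ 0.0363.
MPK < n+g+δ = 0.09, so the economy is dynamically inefficient (over-saving).

dynamically inefficient; MPK ≈ 0.04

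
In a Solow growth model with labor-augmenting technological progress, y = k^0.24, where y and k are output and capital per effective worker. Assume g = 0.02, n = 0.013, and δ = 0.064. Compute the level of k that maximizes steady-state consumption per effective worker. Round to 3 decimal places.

k_gold ≈ 3.294

Break-even investment rate: n + g + δ = 0.013 + 0.02 + 0.064 = 0.097.
Golden rule sets MPK = n+g+δ: 0.24·k^(0.24−1) = 0.097, so k_gold = (0.24/0.097)^(1/0.76) ≈ 3.2937.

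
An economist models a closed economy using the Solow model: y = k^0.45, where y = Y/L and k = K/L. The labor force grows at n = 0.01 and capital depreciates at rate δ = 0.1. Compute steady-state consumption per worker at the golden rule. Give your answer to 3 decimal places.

The effective depreciation rate is n + δ = 0.01 + 0.1 = 0.11.
Setting f'(k) = n+δ gives 0.45·k^(0.45−1) = 0.11, hence k_gold = (0.45/0.11)^(1/0.55) ≈ 12.9539.
y_gold = 12.9539^0.45 ≈ 3.1665.
c_gold = y_gold − (n+δ)·k_gold = 3.1665 − 0.11·12.9539 ≈ 1.7416.

c_gold ≈ 1.742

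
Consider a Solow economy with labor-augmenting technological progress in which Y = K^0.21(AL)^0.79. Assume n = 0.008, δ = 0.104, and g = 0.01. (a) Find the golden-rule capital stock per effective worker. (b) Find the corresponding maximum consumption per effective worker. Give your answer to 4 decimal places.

Break-even investment rate: n + g + δ = 0.008 + 0.01 + 0.104 = 0.122.
Golden rule sets MPK = n+g+δ: 0.21·k^(0.21−1) = 0.122, so k_gold = (0.21/0.122)^(1/0.79) ≈ 1.9886.
y_gold = 1.9886^0.21 ≈ 1.1553; c_gold = y_gold − 0.122·k_gold ≈ 0.9127.

(a) k_gold ≈ 1.9886; (b) c_gold ≈ 0.9127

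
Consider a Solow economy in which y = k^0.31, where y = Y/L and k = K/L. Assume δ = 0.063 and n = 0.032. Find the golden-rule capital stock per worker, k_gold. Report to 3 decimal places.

k_gold ≈ 5.551

Break-even investment rate: n + δ = 0.032 + 0.063 = 0.095.
Setting f'(k) = n+δ gives 0.31·k^(0.31−1) = 0.095, hence k_gold = (0.31/0.095)^(1/0.69) ≈ 5.5514.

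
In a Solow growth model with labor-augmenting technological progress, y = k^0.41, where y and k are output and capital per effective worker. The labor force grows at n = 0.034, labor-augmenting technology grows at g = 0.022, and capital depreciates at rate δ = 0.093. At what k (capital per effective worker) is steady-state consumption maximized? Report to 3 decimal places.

Capital per effective worker breaks even when investment replaces (n + g + δ)·k; here n + g + δ = 0.149.
Maximizing c = f(k) − (n+g+δ)·k gives f'(k) = n+g+δ, i.e. 0.41·k^(0.41−1) = 0.149, so k_gold = (0.41/0.149)^(1/0.59) ≈ 5.5601.

k_gold ≈ 5.560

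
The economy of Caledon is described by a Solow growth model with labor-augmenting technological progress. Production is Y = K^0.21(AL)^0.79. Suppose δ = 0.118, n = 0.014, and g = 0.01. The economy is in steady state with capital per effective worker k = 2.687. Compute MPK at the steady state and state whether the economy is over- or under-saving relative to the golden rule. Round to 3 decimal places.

The effective depreciation rate is n + g + δ = 0.014 + 0.01 + 0.118 = 0.142.
MPK = 0.21·k^(0.21−1) = 0.21·2.687^(-0.79) ≈ 0.0962.
MPK < 0.142, so the economy is dynamically inefficient (over-saving).

over-saving; MPK ≈ 0.096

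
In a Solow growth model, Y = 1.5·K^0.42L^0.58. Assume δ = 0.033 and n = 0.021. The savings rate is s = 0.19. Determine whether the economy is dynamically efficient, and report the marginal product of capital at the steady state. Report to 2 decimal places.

dynamically efficient; MPK ≈ 0.12

The effective depreciation rate is n + δ = 0.021 + 0.033 = 0.054.
Steady-state k*: s·A·k^0.42 = 0.054·k gives k* = (0.19·1.5/0.054)^(1/0.58) ≈ 17.6038.
MPK = 0.42·1.5·17.6038^(-0.58) ≈ 0.1194.
MPK > n+δ = 0.054, so the economy is dynamically efficient (under-saving).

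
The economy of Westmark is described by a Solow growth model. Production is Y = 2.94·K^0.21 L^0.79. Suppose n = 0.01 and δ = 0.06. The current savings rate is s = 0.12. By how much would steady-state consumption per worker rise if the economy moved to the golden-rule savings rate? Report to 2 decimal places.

n + δ = 0.01 + 0.06 = 0.07.
Current steady state (s = 0.12): k* = (0.12·2.94/0.07)^(1/0.79) ≈ 7.7473, y* = 2.94·7.7473^0.21 ≈ 4.5193, c* = (1−0.12)·4.5193 ≈ 3.9770.
Setting f'(k) = n+δ gives 0.21·2.94·k^(0.21−1) = 0.07, hence k_gold = (0.21·2.94/0.07)^(1/0.79) ≈ 15.7324.
y_gold = 2.94·15.7324^0.21 ≈ 5.2441, c_gold = y_gold − 0.07·k_gold ≈ 4.1429.
Gain: Δc = 4.1429 − 3.9770 ≈ 0.1659.

Δc ≈ 0.17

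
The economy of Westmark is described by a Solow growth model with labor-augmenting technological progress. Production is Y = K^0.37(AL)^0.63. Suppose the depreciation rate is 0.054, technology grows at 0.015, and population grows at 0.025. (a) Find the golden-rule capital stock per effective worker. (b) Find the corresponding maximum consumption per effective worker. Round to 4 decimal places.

The effective depreciation rate is n + g + δ = 0.025 + 0.015 + 0.054 = 0.094.
Golden rule sets MPK = n+g+δ: 0.37·k^(0.37−1) = 0.094, so k_gold = (0.37/0.094)^(1/0.63) ≈ 8.8016.
y_gold = 8.8016^0.37 ≈ 2.2361; c_gold = y_gold − 0.094·k_gold ≈ 1.4087.

(a) k_gold ≈ 8.8016; (b) c_gold ≈ 1.4087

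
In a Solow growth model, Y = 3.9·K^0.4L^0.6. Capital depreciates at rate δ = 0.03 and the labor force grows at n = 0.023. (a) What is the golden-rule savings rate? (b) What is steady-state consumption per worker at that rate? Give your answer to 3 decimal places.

Break-even investment rate: n + δ = 0.023 + 0.03 = 0.053.
For Cobb-Douglas, s_gold equals capital's share: s_gold = 0.4.
At the golden rule the marginal product of capital equals n+δ: 0.4·3.9·k^(0.4−1) = 0.053. Solving, k_gold = (0.4·3.9/0.053)^(1/0.6) ≈ 280.5958.
y_gold = 3.9·280.5958^0.4 ≈ 37.1789; c_gold = (1−0.4)·y_gold ≈ 22.3074.

(a) s_gold = 0.400; (b) c_gold ≈ 22.307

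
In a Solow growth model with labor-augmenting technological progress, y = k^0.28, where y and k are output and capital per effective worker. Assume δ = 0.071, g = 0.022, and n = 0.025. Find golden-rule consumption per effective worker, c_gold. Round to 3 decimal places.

c_gold ≈ 1.008

The effective depreciation rate is n + g + δ = 0.025 + 0.022 + 0.071 = 0.118.
Setting f'(k) = n+g+δ gives 0.28·k^(0.28−1) = 0.118, hence k_gold = (0.28/0.118)^(1/0.72) ≈ 3.3206.
y_gold = 3.3206^0.28 ≈ 1.3994.
c_gold = y_gold − (n+g+δ)·k_gold = 1.3994 − 0.118·3.3206 ≈ 1.0076.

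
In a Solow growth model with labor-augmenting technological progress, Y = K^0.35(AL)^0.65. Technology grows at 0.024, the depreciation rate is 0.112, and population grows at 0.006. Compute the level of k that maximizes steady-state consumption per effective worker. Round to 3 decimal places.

k_gold ≈ 4.006

The effective depreciation rate is n + g + δ = 0.006 + 0.024 + 0.112 = 0.142.
Maximizing c = f(k) − (n+g+δ)·k gives f'(k) = n+g+δ, i.e. 0.35·k^(0.35−1) = 0.142, so k_gold = (0.35/0.142)^(1/0.65) ≈ 4.0062.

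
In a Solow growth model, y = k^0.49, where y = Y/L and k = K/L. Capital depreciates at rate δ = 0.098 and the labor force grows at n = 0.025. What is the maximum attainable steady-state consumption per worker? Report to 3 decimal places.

c_gold ≈ 1.925

Break-even investment rate: n + δ = 0.025 + 0.098 = 0.123.
Maximizing c = f(k) − (n+δ)·k gives f'(k) = n+δ, i.e. 0.49·k^(0.49−1) = 0.123, so k_gold = (0.49/0.123)^(1/0.51) ≈ 15.0328.
y_gold = 15.0328^0.49 ≈ 3.7736.
c_gold = y_gold − (n+δ)·k_gold = 3.7736 − 0.123·15.0328 ≈ 1.9245.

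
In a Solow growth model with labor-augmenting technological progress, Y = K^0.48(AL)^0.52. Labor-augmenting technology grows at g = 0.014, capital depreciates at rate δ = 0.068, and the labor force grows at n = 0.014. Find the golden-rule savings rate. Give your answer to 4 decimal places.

Break-even investment rate: n + g + δ = 0.014 + 0.014 + 0.068 = 0.096.
At the golden rule MPK = n+g+δ, and in any Cobb-Douglas steady state s = (n+g+δ)·k/y = MPK·k/y = capital's share 0.48.

s_gold = 0.4800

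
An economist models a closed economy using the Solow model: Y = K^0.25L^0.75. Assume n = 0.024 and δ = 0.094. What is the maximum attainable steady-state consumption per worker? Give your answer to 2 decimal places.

Break-even investment rate: n + δ = 0.024 + 0.094 = 0.118.
At the golden rule the marginal product of capital equals n+δ: 0.25·k^(0.25−1) = 0.118. Solving, k_gold = (0.25/0.118)^(1/0.75) ≈ 2.7211.
y_gold = 2.7211^0.25 ≈ 1.2844.
c_gold = y_gold − (n+δ)·k_gold = 1.2844 − 0.118·2.7211 ≈ 0.9633.

c_gold ≈ 0.96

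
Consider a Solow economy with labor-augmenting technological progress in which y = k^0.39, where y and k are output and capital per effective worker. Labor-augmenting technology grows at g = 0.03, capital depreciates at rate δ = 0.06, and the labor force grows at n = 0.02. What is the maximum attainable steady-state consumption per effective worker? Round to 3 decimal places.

c_gold ≈ 1.370

Break-even investment rate: n + g + δ = 0.02 + 0.03 + 0.06 = 0.11.
Golden rule sets MPK = n+g+δ: 0.39·k^(0.39−1) = 0.11, so k_gold = (0.39/0.11)^(1/0.61) ≈ 7.9635.
y_gold = 7.9635^0.39 ≈ 2.2461.
c_gold = y_gold − (n+g+δ)·k_gold = 2.2461 − 0.11·7.9635 ≈ 1.3701.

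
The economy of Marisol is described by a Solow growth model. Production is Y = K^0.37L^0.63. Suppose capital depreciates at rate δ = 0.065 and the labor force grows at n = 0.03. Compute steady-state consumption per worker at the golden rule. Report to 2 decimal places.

Break-even investment rate: n + δ = 0.03 + 0.065 = 0.095.
Golden rule sets MPK = n+δ: 0.37·k^(0.37−1) = 0.095, so k_gold = (0.37/0.095)^(1/0.63) ≈ 8.6550.
y_gold = 8.6550^0.37 ≈ 2.2222.
c_gold = y_gold − (n+δ)·k_gold = 2.2222 − 0.095·8.6550 ≈ 1.4000.

c_gold ≈ 1.40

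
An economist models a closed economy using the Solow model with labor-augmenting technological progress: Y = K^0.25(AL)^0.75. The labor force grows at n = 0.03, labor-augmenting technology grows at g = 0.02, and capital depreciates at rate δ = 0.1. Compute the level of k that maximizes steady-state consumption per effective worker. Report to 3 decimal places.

Break-even investment rate: n + g + δ = 0.03 + 0.02 + 0.1 = 0.15.
Maximizing c = f(k) − (n+g+δ)·k gives f'(k) = n+g+δ, i.e. 0.25·k^(0.25−1) = 0.15, so k_gold = (0.25/0.15)^(1/0.75) ≈ 1.9761.

k_gold ≈ 1.976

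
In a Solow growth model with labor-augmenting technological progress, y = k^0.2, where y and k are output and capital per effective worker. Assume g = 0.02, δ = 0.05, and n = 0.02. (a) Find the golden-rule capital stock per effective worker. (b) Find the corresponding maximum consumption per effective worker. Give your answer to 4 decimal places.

(a) k_gold ≈ 2.7132; (b) c_gold ≈ 0.9768

Break-even investment rate: n + g + δ = 0.02 + 0.02 + 0.05 = 0.09.
Setting f'(k) = n+g+δ gives 0.2·k^(0.2−1) = 0.09, hence k_gold = (0.2/0.09)^(1/0.8) ≈ 2.7132.
y_gold = 2.7132^0.2 ≈ 1.2209; c_gold = y_gold − 0.09·k_gold ≈ 0.9768.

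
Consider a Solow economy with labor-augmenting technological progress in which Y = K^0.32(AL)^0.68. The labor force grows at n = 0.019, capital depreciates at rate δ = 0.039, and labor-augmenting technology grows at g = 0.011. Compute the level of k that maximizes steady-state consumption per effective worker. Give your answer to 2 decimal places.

k_gold ≈ 9.55

The effective depreciation rate is n + g + δ = 0.019 + 0.011 + 0.039 = 0.069.
Setting f'(k) = n+g+δ gives 0.32·k^(0.32−1) = 0.069, hence k_gold = (0.32/0.069)^(1/0.68) ≈ 9.5467.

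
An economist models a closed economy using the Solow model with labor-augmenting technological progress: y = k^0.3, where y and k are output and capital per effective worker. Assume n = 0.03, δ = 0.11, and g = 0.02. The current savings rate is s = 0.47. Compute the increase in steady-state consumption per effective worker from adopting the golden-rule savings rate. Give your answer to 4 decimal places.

The effective depreciation rate is n + g + δ = 0.03 + 0.02 + 0.11 = 0.16.
Current steady state (s = 0.47): k* = (0.47/0.16)^(1/0.7) ≈ 4.6617, y* = 4.6617^0.3 ≈ 1.5869, c* = (1−0.47)·1.5869 ≈ 0.8411.
At the golden rule the marginal product of capital equals n+g+δ: 0.3·k^(0.3−1) = 0.16. Solving, k_gold = (0.3/0.16)^(1/0.7) ≈ 2.4547.
y_gold = 2.4547^0.3 ≈ 1.3092, c_gold = y_gold − 0.16·k_gold ≈ 0.9164.
Gain: Δc = 0.9164 − 0.8411 ≈ 0.0753.

Δc ≈ 0.0753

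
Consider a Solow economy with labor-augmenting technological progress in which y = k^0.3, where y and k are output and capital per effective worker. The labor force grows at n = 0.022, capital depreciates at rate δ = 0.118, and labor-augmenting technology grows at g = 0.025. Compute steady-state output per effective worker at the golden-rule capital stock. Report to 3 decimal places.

Capital per effective worker breaks even when investment replaces (n + g + δ)·k; here n + g + δ = 0.165.
Setting f'(k) = n+g+δ gives 0.3·k^(0.3−1) = 0.165, hence k_gold = (0.3/0.165)^(1/0.7) ≈ 2.3491.
Output: y_gold = k_gold^0.3 = 2.3491^0.3 ≈ 1.2920.

y_gold ≈ 1.292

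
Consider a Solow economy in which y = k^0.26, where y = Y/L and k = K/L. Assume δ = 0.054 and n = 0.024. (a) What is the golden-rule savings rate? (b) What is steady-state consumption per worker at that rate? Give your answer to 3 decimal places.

Capital per worker breaks even when investment replaces (n + δ)·k; here n + δ = 0.078.
For Cobb-Douglas, s_gold equals capital's share: s_gold = 0.26.
Setting f'(k) = n+δ gives 0.26·k^(0.26−1) = 0.078, hence k_gold = (0.26/0.078)^(1/0.74) ≈ 5.0885.
y_gold = 5.0885^0.26 ≈ 1.5266; c_gold = (1−0.26)·y_gold ≈ 1.1297.

(a) s_gold = 0.260; (b) c_gold ≈ 1.130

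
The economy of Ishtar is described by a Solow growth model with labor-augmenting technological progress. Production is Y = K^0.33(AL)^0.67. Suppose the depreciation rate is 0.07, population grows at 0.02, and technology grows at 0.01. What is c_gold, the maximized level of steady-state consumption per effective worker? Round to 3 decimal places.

n + g + δ = 0.02 + 0.01 + 0.07 = 0.1.
Maximizing c = f(k) − (n+g+δ)·k gives f'(k) = n+g+δ, i.e. 0.33·k^(0.33−1) = 0.1, so k_gold = (0.33/0.1)^(1/0.67) ≈ 5.9416.
y_gold = 5.9416^0.33 ≈ 1.8005.
c_gold = y_gold − (n+g+δ)·k_gold = 1.8005 − 0.1·5.9416 ≈ 1.2063.

c_gold ≈ 1.206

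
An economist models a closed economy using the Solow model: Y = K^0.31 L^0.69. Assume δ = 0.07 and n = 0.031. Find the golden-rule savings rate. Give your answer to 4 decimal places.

n + δ = 0.031 + 0.07 = 0.101.
At the golden rule MPK = n+δ, and in any Cobb-Douglas steady state s = (n+δ)·k/y = MPK·k/y = capital's share 0.31.

s_gold = 0.3100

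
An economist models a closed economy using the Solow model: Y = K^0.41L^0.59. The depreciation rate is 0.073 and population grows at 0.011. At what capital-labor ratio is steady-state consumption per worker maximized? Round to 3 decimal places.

Break-even investment rate: n + δ = 0.011 + 0.073 = 0.084.
Setting f'(k) = n+δ gives 0.41·k^(0.41−1) = 0.084, hence k_gold = (0.41/0.084)^(1/0.59) ≈ 14.6878.

k_gold ≈ 14.688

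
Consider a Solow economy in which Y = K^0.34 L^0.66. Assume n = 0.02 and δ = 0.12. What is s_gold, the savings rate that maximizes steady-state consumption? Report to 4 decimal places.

The effective depreciation rate is n + δ = 0.02 + 0.12 = 0.14.
At the golden rule MPK = n+δ, and in any Cobb-Douglas steady state s = (n+δ)·k/y = MPK·k/y = capital's share 0.34.

s_gold = 0.3400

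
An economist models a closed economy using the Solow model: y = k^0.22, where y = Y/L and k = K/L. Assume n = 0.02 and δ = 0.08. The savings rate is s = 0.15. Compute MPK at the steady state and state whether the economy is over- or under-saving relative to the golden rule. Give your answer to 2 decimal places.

Capital per worker breaks even when investment replaces (n + δ)·k; here n + δ = 0.1.
Steady-state k*: s·k^0.22 = 0.1·k gives k* = (0.15/0.1)^(1/0.78) ≈ 1.6817.
MPK = 0.22·1.6817^(-0.78) ≈ 0.1467.
MPK > n+δ = 0.1, so the economy is dynamically efficient (under-saving).

under-saving; MPK ≈ 0.15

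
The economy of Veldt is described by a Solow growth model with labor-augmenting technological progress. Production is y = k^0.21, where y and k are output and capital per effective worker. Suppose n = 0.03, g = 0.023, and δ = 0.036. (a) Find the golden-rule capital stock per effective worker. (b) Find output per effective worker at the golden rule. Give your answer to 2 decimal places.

The effective depreciation rate is n + g + δ = 0.03 + 0.023 + 0.036 = 0.089.
Maximizing c = f(k) − (n+g+δ)·k gives f'(k) = n+g+δ, i.e. 0.21·k^(0.21−1) = 0.089, so k_gold = (0.21/0.089)^(1/0.79) ≈ 2.9644.
y_gold = 2.9644^0.21 ≈ 1.2563.

(a) k_gold ≈ 2.96; (b) y_gold ≈ 1.26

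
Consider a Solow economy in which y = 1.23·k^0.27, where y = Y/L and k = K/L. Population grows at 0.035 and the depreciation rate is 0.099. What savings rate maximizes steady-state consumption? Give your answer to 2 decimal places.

Break-even investment rate: n + δ = 0.035 + 0.099 = 0.134.
At the golden rule MPK = n+δ, and in any Cobb-Douglas steady state s = (n+δ)·k/y = MPK·k/y = capital's share 0.27.

s_gold = 0.27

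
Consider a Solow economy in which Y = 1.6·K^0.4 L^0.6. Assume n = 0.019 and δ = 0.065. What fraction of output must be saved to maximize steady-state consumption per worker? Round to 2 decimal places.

s_gold = 0.40

Capital per worker breaks even when investment replaces (n + δ)·k; here n + δ = 0.084.
At the golden rule MPK = n+δ, and in any Cobb-Douglas steady state s = (n+δ)·k/y = MPK·k/y = capital's share 0.4.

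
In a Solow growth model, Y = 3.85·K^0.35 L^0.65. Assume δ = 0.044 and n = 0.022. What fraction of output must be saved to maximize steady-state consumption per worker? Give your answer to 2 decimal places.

Break-even investment rate: n + δ = 0.022 + 0.044 = 0.066.
At the golden rule MPK = n+δ, and in any Cobb-Douglas steady state s = (n+δ)·k/y = MPK·k/y = capital's share 0.35.

s_gold = 0.35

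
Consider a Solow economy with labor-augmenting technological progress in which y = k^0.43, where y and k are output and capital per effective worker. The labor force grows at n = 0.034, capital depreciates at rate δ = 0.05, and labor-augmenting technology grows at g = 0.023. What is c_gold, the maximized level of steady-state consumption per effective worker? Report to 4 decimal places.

n + g + δ = 0.034 + 0.023 + 0.05 = 0.107.
Golden rule sets MPK = n+g+δ: 0.43·k^(0.43−1) = 0.107, so k_gold = (0.43/0.107)^(1/0.57) ≈ 11.4762.
y_gold = 11.4762^0.43 ≈ 2.8557.
c_gold = y_gold − (n+g+δ)·k_gold = 2.8557 − 0.107·11.4762 ≈ 1.6278.

c_gold ≈ 1.6278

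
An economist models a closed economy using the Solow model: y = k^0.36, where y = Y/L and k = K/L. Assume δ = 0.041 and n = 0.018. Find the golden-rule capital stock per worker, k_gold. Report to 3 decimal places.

k_gold ≈ 16.876

Capital per worker breaks even when investment replaces (n + δ)·k; here n + δ = 0.059.
Golden rule sets MPK = n+δ: 0.36·k^(0.36−1) = 0.059, so k_gold = (0.36/0.059)^(1/0.64) ≈ 16.8759.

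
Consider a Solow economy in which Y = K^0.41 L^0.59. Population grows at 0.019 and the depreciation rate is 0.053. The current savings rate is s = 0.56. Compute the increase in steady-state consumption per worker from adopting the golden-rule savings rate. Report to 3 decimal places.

Capital per worker breaks even when investment replaces (n + δ)·k; here n + δ = 0.072.
Current steady state (s = 0.56): k* = (0.56/0.072)^(1/0.59) ≈ 32.3538, y* = 32.3538^0.41 ≈ 4.1598, c* = (1−0.56)·4.1598 ≈ 1.8303.
Golden rule sets MPK = n+δ: 0.41·k^(0.41−1) = 0.072, so k_gold = (0.41/0.072)^(1/0.59) ≈ 19.0733.
y_gold = 19.0733^0.41 ≈ 3.3495, c_gold = y_gold − 0.072·k_gold ≈ 1.9762.
Gain: Δc = 1.9762 − 1.8303 ≈ 0.1459.

Δc ≈ 0.146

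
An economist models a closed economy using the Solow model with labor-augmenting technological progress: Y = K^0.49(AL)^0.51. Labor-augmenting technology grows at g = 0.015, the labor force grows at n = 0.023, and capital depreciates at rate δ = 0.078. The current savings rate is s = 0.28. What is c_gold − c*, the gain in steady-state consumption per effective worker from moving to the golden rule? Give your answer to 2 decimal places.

Δc ≈ 0.36

Capital per effective worker breaks even when investment replaces (n + g + δ)·k; here n + g + δ = 0.116.
Current steady state (s = 0.28): k* = (0.28/0.116)^(1/0.51) ≈ 5.6285, y* = 5.6285^0.49 ≈ 2.3318, c* = (1−0.28)·2.3318 ≈ 1.6789.
Setting f'(k) = n+g+δ gives 0.49·k^(0.49−1) = 0.116, hence k_gold = (0.49/0.116)^(1/0.51) ≈ 16.8631.
y_gold = 16.8631^0.49 ≈ 3.9921, c_gold = y_gold − 0.116·k_gold ≈ 2.0360.
Gain: Δc = 2.0360 − 1.6789 ≈ 0.3571.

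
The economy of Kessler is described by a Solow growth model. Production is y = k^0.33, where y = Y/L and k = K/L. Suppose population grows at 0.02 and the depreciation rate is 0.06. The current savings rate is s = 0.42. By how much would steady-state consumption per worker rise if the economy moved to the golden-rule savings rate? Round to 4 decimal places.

n + δ = 0.02 + 0.06 = 0.08.
Current steady state (s = 0.42): k* = (0.42/0.08)^(1/0.67) ≈ 11.8813, y* = 11.8813^0.33 ≈ 2.2631, c* = (1−0.42)·2.2631 ≈ 1.3126.
Golden rule sets MPK = n+δ: 0.33·k^(0.33−1) = 0.08, so k_gold = (0.33/0.08)^(1/0.67) ≈ 8.2898.
y_gold = 8.2898^0.33 ≈ 2.0096, c_gold = y_gold − 0.08·k_gold ≈ 1.3465.
Gain: Δc = 1.3465 − 1.3126 ≈ 0.0339.

Δc ≈ 0.0339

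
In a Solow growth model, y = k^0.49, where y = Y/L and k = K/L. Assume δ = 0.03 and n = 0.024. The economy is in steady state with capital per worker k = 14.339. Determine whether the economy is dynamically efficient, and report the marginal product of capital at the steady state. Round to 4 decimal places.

dynamically efficient; MPK ≈ 0.1260

Break-even investment rate: n + δ = 0.024 + 0.03 = 0.054.
MPK = 0.49·k^(0.49−1) = 0.49·14.339^(-0.51) ≈ 0.1260.
MPK > 0.054, so the economy is dynamically efficient (under-saving).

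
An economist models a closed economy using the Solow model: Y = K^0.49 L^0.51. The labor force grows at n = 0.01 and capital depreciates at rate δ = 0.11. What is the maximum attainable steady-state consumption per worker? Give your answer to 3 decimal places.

The effective depreciation rate is n + δ = 0.01 + 0.11 = 0.12.
Maximizing c = f(k) − (n+δ)·k gives f'(k) = n+δ, i.e. 0.49·k^(0.49−1) = 0.12, so k_gold = (0.49/0.12)^(1/0.51) ≈ 15.7786.
y_gold = 15.7786^0.49 ≈ 3.8641.
c_gold = y_gold − (n+δ)·k_gold = 3.8641 − 0.12·15.7786 ≈ 1.9707.

c_gold ≈ 1.971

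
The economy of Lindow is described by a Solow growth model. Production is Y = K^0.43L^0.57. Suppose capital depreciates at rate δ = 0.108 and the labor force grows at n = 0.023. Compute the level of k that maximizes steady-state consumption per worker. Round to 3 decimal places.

k_gold ≈ 8.047

Break-even investment rate: n + δ = 0.023 + 0.108 = 0.131.
At the golden rule the marginal product of capital equals n+δ: 0.43·k^(0.43−1) = 0.131. Solving, k_gold = (0.43/0.131)^(1/0.57) ≈ 8.0465.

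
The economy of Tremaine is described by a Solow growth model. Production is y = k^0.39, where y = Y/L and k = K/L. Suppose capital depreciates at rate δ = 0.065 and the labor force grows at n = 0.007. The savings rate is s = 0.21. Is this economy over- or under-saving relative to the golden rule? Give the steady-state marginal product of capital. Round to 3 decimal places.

under-saving; MPK ≈ 0.134

Break-even investment rate: n + δ = 0.007 + 0.065 = 0.072.
Steady-state k*: s·k^0.39 = 0.072·k gives k* = (0.21/0.072)^(1/0.61) ≈ 5.7824.
MPK = 0.39·5.7824^(-0.61) ≈ 0.1337.
MPK > n+δ = 0.072, so the economy is dynamically efficient (under-saving).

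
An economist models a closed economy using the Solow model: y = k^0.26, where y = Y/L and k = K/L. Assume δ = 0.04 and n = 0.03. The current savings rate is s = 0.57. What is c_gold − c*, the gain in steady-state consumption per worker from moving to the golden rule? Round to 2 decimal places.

Δc ≈ 0.28

Break-even investment rate: n + δ = 0.03 + 0.04 = 0.07.
Current steady state (s = 0.57): k* = (0.57/0.07)^(1/0.74) ≈ 17.0129, y* = 17.0129^0.26 ≈ 2.0893, c* = (1−0.57)·2.0893 ≈ 0.8984.
Setting f'(k) = n+δ gives 0.26·k^(0.26−1) = 0.07, hence k_gold = (0.26/0.07)^(1/0.74) ≈ 5.8898.
y_gold = 5.8898^0.26 ≈ 1.5857, c_gold = y_gold − 0.07·k_gold ≈ 1.1734.
Gain: Δc = 1.1734 − 0.8984 ≈ 0.2750.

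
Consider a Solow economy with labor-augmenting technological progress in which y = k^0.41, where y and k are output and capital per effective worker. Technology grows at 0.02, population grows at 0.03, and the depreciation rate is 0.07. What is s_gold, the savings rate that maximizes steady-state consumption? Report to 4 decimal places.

Capital per effective worker breaks even when investment replaces (n + g + δ)·k; here n + g + δ = 0.12.
At the golden rule MPK = n+g+δ, and in any Cobb-Douglas steady state s = (n+g+δ)·k/y = MPK·k/y = capital's share 0.41.

s_gold = 0.4100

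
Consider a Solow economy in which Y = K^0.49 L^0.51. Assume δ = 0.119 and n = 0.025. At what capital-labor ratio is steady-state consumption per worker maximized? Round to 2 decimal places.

k_gold ≈ 11.04

n + δ = 0.025 + 0.119 = 0.144.
Golden rule sets MPK = n+δ: 0.49·k^(0.49−1) = 0.144, so k_gold = (0.49/0.144)^(1/0.51) ≈ 11.0360.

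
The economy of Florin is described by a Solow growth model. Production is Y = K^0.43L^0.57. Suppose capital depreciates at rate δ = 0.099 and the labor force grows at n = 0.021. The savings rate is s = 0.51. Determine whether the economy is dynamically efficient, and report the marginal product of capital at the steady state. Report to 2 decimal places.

dynamically inefficient; MPK ≈ 0.10

n + δ = 0.021 + 0.099 = 0.12.
Steady-state k*: s·k^0.43 = 0.12·k gives k* = (0.51/0.12)^(1/0.57) ≈ 12.6601.
MPK = 0.43·12.6601^(-0.57) ≈ 0.1012.
MPK < n+δ = 0.12, so the economy is dynamically inefficient (over-saving).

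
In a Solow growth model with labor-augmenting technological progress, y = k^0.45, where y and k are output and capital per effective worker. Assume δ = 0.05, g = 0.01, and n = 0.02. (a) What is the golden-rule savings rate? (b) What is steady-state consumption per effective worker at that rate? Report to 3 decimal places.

Break-even investment rate: n + g + δ = 0.02 + 0.01 + 0.05 = 0.08.
For Cobb-Douglas, s_gold equals capital's share: s_gold = 0.45.
Setting f'(k) = n+g+δ gives 0.45·k^(0.45−1) = 0.08, hence k_gold = (0.45/0.08)^(1/0.55) ≈ 23.1132.
y_gold = 23.1132^0.45 ≈ 4.1090; c_gold = (1−0.45)·y_gold ≈ 2.2600.

(a) s_gold = 0.450; (b) c_gold ≈ 2.260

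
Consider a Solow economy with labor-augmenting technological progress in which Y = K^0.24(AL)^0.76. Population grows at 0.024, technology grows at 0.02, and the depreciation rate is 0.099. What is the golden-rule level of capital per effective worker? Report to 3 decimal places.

k_gold ≈ 1.976

Capital per effective worker breaks even when investment replaces (n + g + δ)·k; here n + g + δ = 0.143.
Setting f'(k) = n+g+δ gives 0.24·k^(0.24−1) = 0.143, hence k_gold = (0.24/0.143)^(1/0.76) ≈ 1.9765.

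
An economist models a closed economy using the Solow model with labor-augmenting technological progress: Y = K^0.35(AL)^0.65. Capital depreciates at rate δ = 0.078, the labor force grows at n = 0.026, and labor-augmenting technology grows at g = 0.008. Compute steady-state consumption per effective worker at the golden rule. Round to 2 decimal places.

Capital per effective worker breaks even when investment replaces (n + g + δ)·k; here n + g + δ = 0.112.
At the golden rule the marginal product of capital equals n+g+δ: 0.35·k^(0.35−1) = 0.112. Solving, k_gold = (0.35/0.112)^(1/0.65) ≈ 5.7718.
y_gold = 5.7718^0.35 ≈ 1.8470.
c_gold = y_gold − (n+g+δ)·k_gold = 1.8470 − 0.112·5.7718 ≈ 1.2005.

c_gold ≈ 1.20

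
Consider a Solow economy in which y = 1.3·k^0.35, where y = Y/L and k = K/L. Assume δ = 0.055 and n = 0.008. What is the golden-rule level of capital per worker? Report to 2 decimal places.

Break-even investment rate: n + δ = 0.008 + 0.055 = 0.063.
Setting f'(k) = n+δ gives 0.35·1.3·k^(0.35−1) = 0.063, hence k_gold = (0.35·1.3/0.063)^(1/0.65) ≈ 20.9427.

k_gold ≈ 20.94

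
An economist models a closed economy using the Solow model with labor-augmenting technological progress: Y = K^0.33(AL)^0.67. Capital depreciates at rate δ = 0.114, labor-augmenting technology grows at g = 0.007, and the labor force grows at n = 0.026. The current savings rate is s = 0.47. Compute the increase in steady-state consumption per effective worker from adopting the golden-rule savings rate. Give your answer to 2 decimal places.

Break-even investment rate: n + g + δ = 0.026 + 0.007 + 0.114 = 0.147.
Current steady state (s = 0.47): k* = (0.47/0.147)^(1/0.67) ≈ 5.6677, y* = 5.6677^0.33 ≈ 1.7727, c* = (1−0.47)·1.7727 ≈ 0.9395.
Setting f'(k) = n+g+δ gives 0.33·k^(0.33−1) = 0.147, hence k_gold = (0.33/0.147)^(1/0.67) ≈ 3.3433.
y_gold = 3.3433^0.33 ≈ 1.4893, c_gold = y_gold − 0.147·k_gold ≈ 0.9978.
Gain: Δc = 0.9978 − 0.9395 ≈ 0.0583.

Δc ≈ 0.06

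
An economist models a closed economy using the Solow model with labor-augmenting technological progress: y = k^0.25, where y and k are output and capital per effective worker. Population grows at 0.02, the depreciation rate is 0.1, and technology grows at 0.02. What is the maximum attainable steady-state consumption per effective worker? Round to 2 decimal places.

c_gold ≈ 0.91

The effective depreciation rate is n + g + δ = 0.02 + 0.02 + 0.1 = 0.14.
At the golden rule the marginal product of capital equals n+g+δ: 0.25·k^(0.25−1) = 0.14. Solving, k_gold = (0.25/0.14)^(1/0.75) ≈ 2.1665.
y_gold = 2.1665^0.25 ≈ 1.2132.
c_gold = y_gold − (n+g+δ)·k_gold = 1.2132 − 0.14·2.1665 ≈ 0.9099.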